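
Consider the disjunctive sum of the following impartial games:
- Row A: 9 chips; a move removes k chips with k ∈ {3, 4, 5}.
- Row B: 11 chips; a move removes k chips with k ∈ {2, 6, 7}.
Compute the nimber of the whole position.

1

For row A, compute g(0), g(1), … with moves {3, 4, 5}:
k:     0  1  2  3  4  5  6  7  8  9
g(k):  0  0  0  1  1  1  2  2  0  0
So g(9) = 0.
For row B, compute g(0), g(1), … with moves {2, 6, 7}:
k:     0  1  2  3  4  5  6  7  8  9 10 11
g(k):  0  0  1  1  0  0  1  1  2  0  3  1
So g(11) = 1.
The value of a disjunctive sum is the nim-sum of the parts.
Combined value = 0 XOR 1 = 1.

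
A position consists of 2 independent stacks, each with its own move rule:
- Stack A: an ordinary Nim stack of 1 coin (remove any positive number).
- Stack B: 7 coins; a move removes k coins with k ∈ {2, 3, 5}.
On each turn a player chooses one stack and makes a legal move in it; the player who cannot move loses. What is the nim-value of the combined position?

Stack A is a plain Nim stack of size 1, so its Grundy value is 1.
Grundy values for stack B (subtraction set {2, 3, 5}):
g(0) = mex{} = 0
g(1) = mex{} = 0
g(2) = mex{0} = 1
g(3) = mex{0} = 1
g(4) = mex{0,1} = 2
g(5) = mex{0,1} = 2
g(6) = mex{0,1,2} = 3
g(7) = mex{1,2} = 0
So g(7) = 0.
By the Sprague-Grundy theorem, the Grundy value of a sum of independent games is the XOR of the component values.
Combined value = 1 XOR 0 = 1.

1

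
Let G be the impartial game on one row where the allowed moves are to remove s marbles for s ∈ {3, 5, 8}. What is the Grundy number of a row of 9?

3

Compute g(0), g(1), … for moves {3, 5, 8}:
k:     0  1  2  3  4  5  6  7  8  9
g(k):  0  0  0  1  1  1  2  2  2  3
So g(9) = 3.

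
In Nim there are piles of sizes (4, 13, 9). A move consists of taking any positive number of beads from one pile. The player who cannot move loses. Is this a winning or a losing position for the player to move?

Compute the nim-sum pairwise:
4 XOR 13 = 9
9 XOR 9 = 0
The nim-sum is 0, so this is a P-position: the player to move is in a losing position under optimal play.

Losing position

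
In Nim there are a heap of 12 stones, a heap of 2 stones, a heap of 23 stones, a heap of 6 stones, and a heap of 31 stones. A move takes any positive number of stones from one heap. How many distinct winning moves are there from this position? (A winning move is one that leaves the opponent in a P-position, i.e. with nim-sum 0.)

0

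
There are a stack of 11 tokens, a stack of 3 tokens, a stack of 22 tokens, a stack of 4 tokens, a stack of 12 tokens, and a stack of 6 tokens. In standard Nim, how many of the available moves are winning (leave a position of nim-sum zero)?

Compute the nim-sum pairwise:
11 XOR 3 = 8
8 XOR 22 = 30
30 XOR 4 = 26
26 XOR 12 = 22
22 XOR 6 = 16
The overall nim-sum is X = 16. A stack of size p has a winning move iff p XOR X < p (reduce it to p XOR X).
  11: 11 XOR 16 = 27 ≥ 11 — no move.
  3: 3 XOR 16 = 19 ≥ 3 — no move.
  22: 22 XOR 16 = 6 < 22 — winning move (to 6).
  4: 4 XOR 16 = 20 ≥ 4 — no move.
  12: 12 XOR 16 = 28 ≥ 12 — no move.
  6: 6 XOR 16 = 22 ≥ 6 — no move.
That gives 1 winning move.

1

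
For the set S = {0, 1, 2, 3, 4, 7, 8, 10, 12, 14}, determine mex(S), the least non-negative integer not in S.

5

The values 0, 1, 2, 3, 4 are all present; 5 is the first non-negative integer missing from the set.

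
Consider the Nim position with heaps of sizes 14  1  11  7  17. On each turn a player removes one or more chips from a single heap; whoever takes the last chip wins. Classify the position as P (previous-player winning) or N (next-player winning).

N-position

Compute the nim-sum pairwise:
14 XOR 1 = 15
15 XOR 11 = 4
4 XOR 7 = 3
3 XOR 17 = 18
The nim-sum is 18 ≠ 0, so this is an N-position: the player to move can win.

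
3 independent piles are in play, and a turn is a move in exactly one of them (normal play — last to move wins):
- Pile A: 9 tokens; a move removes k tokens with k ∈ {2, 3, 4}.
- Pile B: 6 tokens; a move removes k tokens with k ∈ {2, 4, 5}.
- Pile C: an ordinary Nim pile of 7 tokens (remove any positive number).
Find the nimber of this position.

5

Grundy values for pile A (subtraction set {2, 3, 4}):
k:     0  1  2  3  4  5  6  7  8  9
g(k):  0  0  1  1  2  2  0  0  1  1
So g(9) = 1.
Build the Grundy sequence for pile B with g(k) = mex{g(k−s) : s ∈ {2, 4, 5}, s ≤ k}:
g(0) = mex{} = 0
g(1) = mex{} = 0
g(2) = mex{0} = 1
g(3) = mex{0} = 1
g(4) = mex{0,1} = 2
g(5) = mex{0,1} = 2
g(6) = mex{0,1,2} = 3
So g(6) = 3.
Pile C is a plain Nim pile of size 7, so its Grundy value is 7.
The value of a disjunctive sum is the nim-sum of the parts.
Combined value = 1 ⊕ 3 ⊕ 7 = 5.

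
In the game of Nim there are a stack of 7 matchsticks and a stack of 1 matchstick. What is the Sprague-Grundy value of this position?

6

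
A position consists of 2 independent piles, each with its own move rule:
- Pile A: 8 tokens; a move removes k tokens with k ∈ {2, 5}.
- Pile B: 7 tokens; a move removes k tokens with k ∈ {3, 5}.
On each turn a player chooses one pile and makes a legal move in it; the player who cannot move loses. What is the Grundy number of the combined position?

Grundy values for pile A (subtraction set {2, 5}):
g(0) = mex{} = 0
g(1) = mex{} = 0
g(2) = mex{0} = 1
g(3) = mex{0} = 1
g(4) = mex{1} = 0
g(5) = mex{0,1} = 2
g(6) = mex{0} = 1
g(7) = mex{1,2} = 0
g(8) = mex{1} = 0
So g(8) = 0.
Build the Grundy sequence for pile B with g(k) = mex{g(k−s) : s ∈ {3, 5}, s ≤ k}:
k:     0  1  2  3  4  5  6  7
g(k):  0  0  0  1  1  1  2  2
So g(7) = 2.
The value of a disjunctive sum is the nim-sum of the parts.
Combined value = 0 XOR 2 = 2.

2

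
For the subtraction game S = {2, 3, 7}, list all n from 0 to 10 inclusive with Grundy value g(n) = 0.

0, 1, 5, 6, 10

Build the Grundy sequence with g(k) = mex{g(k−s) : s ∈ {2, 3, 7}, s ≤ k}:
k:     0  1  2  3  4  5  6  7  8  9 10
g(k):  0  0  1  1  2  0  0  1  1  2  0
The P-positions (g = 0) in 0..10 are 0, 1, 5, 6, 10.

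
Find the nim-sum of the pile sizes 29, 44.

Write each in binary and XOR column by column:
  011101  (29)
  101100  (44)
  ------
  110001  (49)

49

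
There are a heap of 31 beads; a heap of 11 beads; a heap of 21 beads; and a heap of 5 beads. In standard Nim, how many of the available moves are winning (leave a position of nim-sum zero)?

Bitwise XOR of the heap sizes:
  11111  (31)
  01011  (11)
  10101  (21)
  00101  (5)
  -----
  00100  (4)
The overall nim-sum is X = 4. A heap of size p has a winning move iff p XOR X < p (reduce it to p XOR X).
  31: 31 XOR 4 = 27 < 31 — winning move (to 27).
  11: 11 XOR 4 = 15 ≥ 11 — no move.
  21: 21 XOR 4 = 17 < 21 — winning move (to 17).
  5: 5 XOR 4 = 1 < 5 — winning move (to 1).
That gives 3 winning moves.

3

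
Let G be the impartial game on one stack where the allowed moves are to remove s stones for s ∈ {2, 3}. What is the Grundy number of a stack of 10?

0

Compute g(0), g(1), … for moves {2, 3}:
k:     0  1  2  3  4  5  6  7  8  9 10
g(k):  0  0  1  1  2  0  0  1  1  2  0
So g(10) = 0.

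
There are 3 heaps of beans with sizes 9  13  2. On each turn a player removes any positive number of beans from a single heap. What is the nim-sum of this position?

6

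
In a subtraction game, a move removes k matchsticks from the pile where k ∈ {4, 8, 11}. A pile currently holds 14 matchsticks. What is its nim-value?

3

Compute g(0), g(1), … for moves {4, 8, 11}:
k:     0  1  2  3  4  5  6  7  8  9 10 11 12 13 14
g(k):  0  0  0  0  1  1  1  1  2  2  2  2  3  3  3
So g(14) = 3.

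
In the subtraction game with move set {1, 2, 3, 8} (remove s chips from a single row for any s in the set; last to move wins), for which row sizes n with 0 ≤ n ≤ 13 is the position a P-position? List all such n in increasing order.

0, 4, 9, 13

Compute g(0), g(1), … for moves {1, 2, 3, 8}:
k:     0  1  2  3  4  5  6  7  8  9 10 11 12 13
g(k):  0  1  2  3  0  1  2  3  4  0  1  2  3  0
The P-positions (g = 0) in 0..13 are 0, 4, 9, 13.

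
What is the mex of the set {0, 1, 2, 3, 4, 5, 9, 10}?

6

The values 0, 1, 2, 3, 4, 5 are all present; 6 is the first non-negative integer missing from the set.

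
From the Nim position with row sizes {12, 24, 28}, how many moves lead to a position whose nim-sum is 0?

Compute the nim-sum pairwise:
12 ^ 24 = 20
20 ^ 28 = 8
The overall nim-sum is X = 8. A row of size p has a winning move iff p XOR X < p (reduce it to p XOR X).
  12: 12 XOR 8 = 4 < 12 — winning move (to 4).
  24: 24 XOR 8 = 16 < 24 — winning move (to 16).
  28: 28 XOR 8 = 20 < 28 — winning move (to 20).
That gives 3 winning moves.

3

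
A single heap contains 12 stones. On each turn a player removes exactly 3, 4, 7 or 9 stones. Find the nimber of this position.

0

Grundy values for subtraction set {3, 4, 7, 9}:
k:     0  1  2  3  4  5  6  7  8  9 10 11 12
g(k):  0  0  0  1  1  1  2  2  2  3  3  3  0
So g(12) = 0.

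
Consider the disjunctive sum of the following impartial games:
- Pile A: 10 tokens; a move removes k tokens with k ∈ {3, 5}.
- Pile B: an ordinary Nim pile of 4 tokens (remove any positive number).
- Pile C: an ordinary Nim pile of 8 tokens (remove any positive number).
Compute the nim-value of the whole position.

For pile A, compute g(0), g(1), … with moves {3, 5}:
k:     0  1  2  3  4  5  6  7  8  9 10
g(k):  0  0  0  1  1  1  2  2  0  0  0
So g(10) = 0.
Pile B is a plain Nim pile of size 4, so its Grundy value is 4.
Pile C is a plain Nim pile of size 8, so its Grundy value is 8.
The value of a disjunctive sum is the nim-sum of the parts.
Combined value = 0 ⊕ 4 ⊕ 8 = 12.

12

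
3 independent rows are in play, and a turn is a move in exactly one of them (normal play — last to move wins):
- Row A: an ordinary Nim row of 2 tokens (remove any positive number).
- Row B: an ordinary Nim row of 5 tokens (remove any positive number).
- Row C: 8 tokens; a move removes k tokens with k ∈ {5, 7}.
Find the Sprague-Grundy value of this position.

6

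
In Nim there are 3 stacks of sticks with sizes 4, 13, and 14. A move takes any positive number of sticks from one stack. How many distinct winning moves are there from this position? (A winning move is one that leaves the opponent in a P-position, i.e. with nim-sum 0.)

Compute the nim-sum pairwise:
4 ^ 13 = 9
9 ^ 14 = 7
The overall nim-sum is X = 7. A stack of size p has a winning move iff p XOR X < p (reduce it to p XOR X).
  4: 4 XOR 7 = 3 < 4 — winning move (to 3).
  13: 13 XOR 7 = 10 < 13 — winning move (to 10).
  14: 14 XOR 7 = 9 < 14 — winning move (to 9).
That gives 3 winning moves.

3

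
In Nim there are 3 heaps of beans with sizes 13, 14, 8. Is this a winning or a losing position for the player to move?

In binary:
  1101  (13)
  1110  (14)
  1000  (8)
  ----
  1011  (11)
The nim-sum is 11 ≠ 0, so this is an N-position: the player to move can win.

Winning position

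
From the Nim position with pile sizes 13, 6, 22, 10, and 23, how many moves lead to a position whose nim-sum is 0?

Nim-sum: 13 XOR 6 XOR 22 XOR 10 XOR 23 = 0.
The nim-sum is already 0, so every move leaves a nonzero nim-sum — there are no winning moves.

0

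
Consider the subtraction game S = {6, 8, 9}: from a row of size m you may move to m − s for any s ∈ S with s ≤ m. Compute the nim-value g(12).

2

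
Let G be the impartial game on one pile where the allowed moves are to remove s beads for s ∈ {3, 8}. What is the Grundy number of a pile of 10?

Compute g(0), g(1), … for moves {3, 8}:
g(0) = mex{} = 0
g(1) = mex{} = 0
g(2) = mex{} = 0
g(3) = mex{0} = 1
g(4) = mex{0} = 1
g(5) = mex{0} = 1
g(6) = mex{1} = 0
g(7) = mex{1} = 0
g(8) = mex{0,1} = 2
g(9) = mex{0} = 1
g(10) = mex{0} = 1
So g(10) = 1.

1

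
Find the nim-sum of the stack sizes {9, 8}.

1

Nim-sum: 9 XOR 8 = 1.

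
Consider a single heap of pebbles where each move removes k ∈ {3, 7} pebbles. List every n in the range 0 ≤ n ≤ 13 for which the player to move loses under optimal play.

Grundy values for subtraction set {3, 7}:
k:     0  1  2  3  4  5  6  7  8  9 10 11 12 13
g(k):  0  0  0  1  1  1  0  2  2  1  0  0  0  1
The P-positions (g = 0) in 0..13 are 0, 1, 2, 6, 10, 11, 12.

0, 1, 2, 6, 10, 11, 12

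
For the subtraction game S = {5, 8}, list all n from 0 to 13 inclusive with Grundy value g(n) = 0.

0, 1, 2, 3, 4, 13

Compute g(0), g(1), … for moves {5, 8}:
g(0) = mex{} = 0
g(1) = mex{} = 0
g(2) = mex{} = 0
g(3) = mex{} = 0
g(4) = mex{} = 0
g(5) = mex{0} = 1
g(6) = mex{0} = 1
g(7) = mex{0} = 1
g(8) = mex{0} = 1
g(9) = mex{0} = 1
g(10) = mex{0,1} = 2
g(11) = mex{0,1} = 2
g(12) = mex{0,1} = 2
g(13) = mex{1} = 0
The P-positions (g = 0) in 0..13 are 0, 1, 2, 3, 4, 13.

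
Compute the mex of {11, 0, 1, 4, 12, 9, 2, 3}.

The values 0, 1, 2, 3, 4 are all present; 5 is the first non-negative integer missing from the set.

5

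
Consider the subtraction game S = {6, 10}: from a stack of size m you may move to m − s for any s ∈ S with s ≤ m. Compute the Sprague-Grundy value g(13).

Grundy values for subtraction set {6, 10}:
g(0) = mex{} = 0
g(1) = mex{} = 0
g(2) = mex{} = 0
g(3) = mex{} = 0
g(4) = mex{} = 0
g(5) = mex{} = 0
g(6) = mex{0} = 1
g(7) = mex{0} = 1
g(8) = mex{0} = 1
g(9) = mex{0} = 1
g(10) = mex{0} = 1
g(11) = mex{0} = 1
g(12) = mex{0,1} = 2
g(13) = mex{0,1} = 2
So g(13) = 2.

2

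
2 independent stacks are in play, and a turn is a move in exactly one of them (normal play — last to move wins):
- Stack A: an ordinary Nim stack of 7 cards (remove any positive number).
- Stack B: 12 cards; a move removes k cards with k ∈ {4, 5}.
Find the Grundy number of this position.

Stack A is a plain Nim stack of size 7, so its Grundy value is 7.
Build the Grundy sequence for stack B with g(k) = mex{g(k−s) : s ∈ {4, 5}, s ≤ k}:
g(0) = mex{} = 0
g(1) = mex{} = 0
g(2) = mex{} = 0
g(3) = mex{} = 0
g(4) = mex{0} = 1
g(5) = mex{0} = 1
g(6) = mex{0} = 1
g(7) = mex{0} = 1
g(8) = mex{0,1} = 2
g(9) = mex{1} = 0
g(10) = mex{1} = 0
g(11) = mex{1} = 0
g(12) = mex{1,2} = 0
So g(12) = 0.
By the Sprague-Grundy theorem, the Grundy value of a sum of independent games is the XOR of the component values.
Combined value = 7 ⊕ 0 = 7.

7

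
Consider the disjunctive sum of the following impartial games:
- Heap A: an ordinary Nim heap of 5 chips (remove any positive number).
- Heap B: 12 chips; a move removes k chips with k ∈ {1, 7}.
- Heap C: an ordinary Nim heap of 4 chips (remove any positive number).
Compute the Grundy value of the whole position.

1

Heap A is a plain Nim heap of size 5, so its Grundy value is 5.
Build the Grundy sequence for heap B with g(k) = mex{g(k−s) : s ∈ {1, 7}, s ≤ k}:
g(0) = mex{} = 0
g(1) = mex{0} = 1
g(2) = mex{1} = 0
g(3) = mex{0} = 1
g(4) = mex{1} = 0
g(5) = mex{0} = 1
g(6) = mex{1} = 0
g(7) = mex{0} = 1
g(8) = mex{1} = 0
g(9) = mex{0} = 1
g(10) = mex{1} = 0
g(11) = mex{0} = 1
g(12) = mex{1} = 0
So g(12) = 0.
Heap C is a plain Nim heap of size 4, so its Grundy value is 4.
By the Sprague-Grundy theorem, the Grundy value of a sum of independent games is the XOR of the component values.
Combined value = 5 ⊕ 0 ⊕ 4 = 1.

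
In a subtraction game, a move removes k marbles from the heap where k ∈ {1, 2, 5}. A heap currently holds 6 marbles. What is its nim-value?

0

Compute g(0), g(1), … for moves {1, 2, 5}:
k:     0  1  2  3  4  5  6
g(k):  0  1  2  0  1  2  0
So g(6) = 0.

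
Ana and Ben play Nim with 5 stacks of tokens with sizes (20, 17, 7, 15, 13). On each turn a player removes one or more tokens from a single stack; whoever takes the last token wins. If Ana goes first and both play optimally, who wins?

Ben wins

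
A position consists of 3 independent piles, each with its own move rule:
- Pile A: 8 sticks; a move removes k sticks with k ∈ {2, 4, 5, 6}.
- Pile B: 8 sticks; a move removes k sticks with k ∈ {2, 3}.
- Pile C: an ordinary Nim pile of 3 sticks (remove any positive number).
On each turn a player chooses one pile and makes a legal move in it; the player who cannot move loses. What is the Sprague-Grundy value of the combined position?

Grundy values for pile A (subtraction set {2, 4, 5, 6}):
g(0) = mex{} = 0
g(1) = mex{} = 0
g(2) = mex{0} = 1
g(3) = mex{0} = 1
g(4) = mex{0,1} = 2
g(5) = mex{0,1} = 2
g(6) = mex{0,1,2} = 3
g(7) = mex{0,1,2} = 3
g(8) = mex{1,2,3} = 0
So g(8) = 0.
For pile B, compute g(0), g(1), … with moves {2, 3}:
g(0) = mex{} = 0
g(1) = mex{} = 0
g(2) = mex{0} = 1
g(3) = mex{0} = 1
g(4) = mex{0,1} = 2
g(5) = mex{1} = 0
g(6) = mex{1,2} = 0
g(7) = mex{0,2} = 1
g(8) = mex{0} = 1
So g(8) = 1.
Pile C is a plain Nim pile of size 3, so its Grundy value is 3.
The value of a disjunctive sum is the nim-sum of the parts.
Combined value = 0 ⊕ 1 ⊕ 3 = 2.

2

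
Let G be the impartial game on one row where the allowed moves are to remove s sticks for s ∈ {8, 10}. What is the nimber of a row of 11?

Grundy values for subtraction set {8, 10}:
g(0) = mex{} = 0
g(1) = mex{} = 0
g(2) = mex{} = 0
g(3) = mex{} = 0
g(4) = mex{} = 0
g(5) = mex{} = 0
g(6) = mex{} = 0
g(7) = mex{} = 0
g(8) = mex{0} = 1
g(9) = mex{0} = 1
g(10) = mex{0} = 1
g(11) = mex{0} = 1
So g(11) = 1.

1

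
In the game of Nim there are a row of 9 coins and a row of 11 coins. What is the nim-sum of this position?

2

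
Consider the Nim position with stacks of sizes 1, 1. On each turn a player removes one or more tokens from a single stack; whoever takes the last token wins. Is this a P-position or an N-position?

P-position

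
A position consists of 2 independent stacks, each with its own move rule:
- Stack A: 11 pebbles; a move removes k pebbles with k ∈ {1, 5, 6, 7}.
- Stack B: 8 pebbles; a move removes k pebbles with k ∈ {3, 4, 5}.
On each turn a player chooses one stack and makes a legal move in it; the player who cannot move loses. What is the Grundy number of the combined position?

3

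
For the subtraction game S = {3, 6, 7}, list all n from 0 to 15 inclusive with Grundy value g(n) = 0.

0, 1, 2, 10, 11, 12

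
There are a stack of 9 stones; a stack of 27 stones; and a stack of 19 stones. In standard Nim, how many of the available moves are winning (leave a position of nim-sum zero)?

Compute the nim-sum pairwise:
9 ⊕ 27 = 18
18 ⊕ 19 = 1
The overall nim-sum is X = 1. A stack of size p has a winning move iff p XOR X < p (reduce it to p XOR X).
  9: 9 XOR 1 = 8 < 9 — winning move (to 8).
  27: 27 XOR 1 = 26 < 27 — winning move (to 26).
  19: 19 XOR 1 = 18 < 19 — winning move (to 18).
That gives 3 winning moves.

3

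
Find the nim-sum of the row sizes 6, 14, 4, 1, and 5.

8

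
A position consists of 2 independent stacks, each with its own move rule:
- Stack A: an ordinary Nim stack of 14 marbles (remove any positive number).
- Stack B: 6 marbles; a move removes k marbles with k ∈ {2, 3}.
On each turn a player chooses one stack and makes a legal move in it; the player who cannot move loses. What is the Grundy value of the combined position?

Stack A is a plain Nim stack of size 14, so its Grundy value is 14.
Build the Grundy sequence for stack B with g(k) = mex{g(k−s) : s ∈ {2, 3}, s ≤ k}:
k:     0  1  2  3  4  5  6
g(k):  0  0  1  1  2  0  0
So g(6) = 0.
By the Sprague-Grundy theorem, the Grundy value of a sum of independent games is the XOR of the component values.
Combined value = 14 XOR 0 = 14.

14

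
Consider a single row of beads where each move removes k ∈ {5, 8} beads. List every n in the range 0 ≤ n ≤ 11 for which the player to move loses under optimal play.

0, 1, 2, 3, 4

Compute g(0), g(1), … for moves {5, 8}:
g(0) = mex{} = 0
g(1) = mex{} = 0
g(2) = mex{} = 0
g(3) = mex{} = 0
g(4) = mex{} = 0
g(5) = mex{0} = 1
g(6) = mex{0} = 1
g(7) = mex{0} = 1
g(8) = mex{0} = 1
g(9) = mex{0} = 1
g(10) = mex{0,1} = 2
g(11) = mex{0,1} = 2
The P-positions (g = 0) in 0..11 are 0, 1, 2, 3, 4.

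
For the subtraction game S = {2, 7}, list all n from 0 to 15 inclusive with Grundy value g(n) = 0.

0, 1, 4, 5, 9, 10, 13, 14

Grundy values for subtraction set {2, 7}:
k:     0  1  2  3  4  5  6  7  8  9 10 11 12 13 14 15
g(k):  0  0  1  1  0  0  1  1  2  0  0  1  1  0  0  1
The P-positions (g = 0) in 0..15 are 0, 1, 4, 5, 9, 10, 13, 14.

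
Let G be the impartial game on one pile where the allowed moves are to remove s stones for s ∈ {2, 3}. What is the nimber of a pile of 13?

Grundy values for subtraction set {2, 3}:
g(0) = mex{} = 0
g(1) = mex{} = 0
g(2) = mex{0} = 1
g(3) = mex{0} = 1
g(4) = mex{0,1} = 2
g(5) = mex{1} = 0
g(6) = mex{1,2} = 0
g(7) = mex{0,2} = 1
g(8) = mex{0} = 1
g(9) = mex{0,1} = 2
g(10) = mex{1} = 0
g(11) = mex{1,2} = 0
g(12) = mex{0,2} = 1
g(13) = mex{0} = 1
So g(13) = 1.

1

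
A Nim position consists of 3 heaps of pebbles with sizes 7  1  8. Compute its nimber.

Write each in binary and XOR column by column:
  0111  (7)
  0001  (1)
  1000  (8)
  ----
  1110  (14)

14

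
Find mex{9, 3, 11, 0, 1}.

The values 0, 1 are all present; 2 is the first non-negative integer missing from the set.

2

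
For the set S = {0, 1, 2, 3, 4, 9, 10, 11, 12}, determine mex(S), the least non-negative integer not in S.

5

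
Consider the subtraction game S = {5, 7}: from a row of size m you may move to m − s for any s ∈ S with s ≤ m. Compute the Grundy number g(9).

1

Compute g(0), g(1), … for moves {5, 7}:
g(0) = mex{} = 0
g(1) = mex{} = 0
g(2) = mex{} = 0
g(3) = mex{} = 0
g(4) = mex{} = 0
g(5) = mex{0} = 1
g(6) = mex{0} = 1
g(7) = mex{0} = 1
g(8) = mex{0} = 1
g(9) = mex{0} = 1
So g(9) = 1.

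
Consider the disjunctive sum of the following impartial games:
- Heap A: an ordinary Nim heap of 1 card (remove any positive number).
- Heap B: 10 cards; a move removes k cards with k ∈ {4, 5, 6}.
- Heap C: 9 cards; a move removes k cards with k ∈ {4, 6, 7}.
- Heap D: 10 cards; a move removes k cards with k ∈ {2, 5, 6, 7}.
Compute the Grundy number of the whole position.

0

Heap A is a plain Nim heap of size 1, so its Grundy value is 1.
For heap B, compute g(0), g(1), … with moves {4, 5, 6}:
k:     0  1  2  3  4  5  6  7  8  9 10
g(k):  0  0  0  0  1  1  1  1  2  2  0
So g(10) = 0.
Grundy values for heap C (subtraction set {4, 6, 7}):
k:     0  1  2  3  4  5  6  7  8  9
g(k):  0  0  0  0  1  1  1  1  2  2
So g(9) = 2.
Build the Grundy sequence for heap D with g(k) = mex{g(k−s) : s ∈ {2, 5, 6, 7}, s ≤ k}:
g(0) = mex{} = 0
g(1) = mex{} = 0
g(2) = mex{0} = 1
g(3) = mex{0} = 1
g(4) = mex{1} = 0
g(5) = mex{0,1} = 2
g(6) = mex{0} = 1
g(7) = mex{0,1,2} = 3
g(8) = mex{0,1} = 2
g(9) = mex{0,1,3} = 2
g(10) = mex{0,1,2} = 3
So g(10) = 3.
The value of a disjunctive sum is the nim-sum of the parts.
Combined value = 1 ⊕ 0 ⊕ 2 ⊕ 3 = 0.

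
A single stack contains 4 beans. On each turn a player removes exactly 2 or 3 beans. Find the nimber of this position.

Compute g(0), g(1), … for moves {2, 3}:
g(0) = mex{} = 0
g(1) = mex{} = 0
g(2) = mex{0} = 1
g(3) = mex{0} = 1
g(4) = mex{0,1} = 2
So g(4) = 2.

2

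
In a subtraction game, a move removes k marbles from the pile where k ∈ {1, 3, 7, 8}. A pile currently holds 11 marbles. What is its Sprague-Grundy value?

Compute g(0), g(1), … for moves {1, 3, 7, 8}:
k:     0  1  2  3  4  5  6  7  8  9 10 11
g(k):  0  1  0  1  0  1  0  1  2  3  2  3
So g(11) = 3.

3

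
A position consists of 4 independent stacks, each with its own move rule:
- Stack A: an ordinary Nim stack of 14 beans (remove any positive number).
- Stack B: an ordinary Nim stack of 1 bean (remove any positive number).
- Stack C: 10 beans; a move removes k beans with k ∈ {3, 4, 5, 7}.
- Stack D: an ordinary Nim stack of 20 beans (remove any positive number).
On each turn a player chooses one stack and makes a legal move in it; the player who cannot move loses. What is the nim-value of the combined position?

27

Stack A is a plain Nim stack of size 14, so its Grundy value is 14.
Stack B is a plain Nim stack of size 1, so its Grundy value is 1.
Build the Grundy sequence for stack C with g(k) = mex{g(k−s) : s ∈ {3, 4, 5, 7}, s ≤ k}:
k:     0  1  2  3  4  5  6  7  8  9 10
g(k):  0  0  0  1  1  1  2  2  2  3  0
So g(10) = 0.
Stack D is a plain Nim stack of size 20, so its Grundy value is 20.
The value of a disjunctive sum is the nim-sum of the parts.
Combined value = 14 XOR 1 XOR 0 XOR 20 = 27.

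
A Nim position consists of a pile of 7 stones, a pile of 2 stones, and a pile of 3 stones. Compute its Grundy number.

Write each in binary and XOR column by column:
  111  (7)
  010  (2)
  011  (3)
  ---
  110  (6)

6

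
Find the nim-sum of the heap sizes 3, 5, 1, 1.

6

Compute the nim-sum pairwise:
3 ⊕ 5 = 6
6 ⊕ 1 = 7
7 ⊕ 1 = 6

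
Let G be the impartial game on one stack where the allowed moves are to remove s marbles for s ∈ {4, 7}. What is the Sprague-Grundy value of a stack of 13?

0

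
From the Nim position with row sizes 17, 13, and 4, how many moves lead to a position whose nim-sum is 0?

Nim-sum: 17 XOR 13 XOR 4 = 24.
The overall nim-sum is X = 24. A row of size p has a winning move iff p XOR X < p (reduce it to p XOR X).
  17: 17 XOR 24 = 9 < 17 — winning move (to 9).
  13: 13 XOR 24 = 21 ≥ 13 — no move.
  4: 4 XOR 24 = 28 ≥ 4 — no move.
That gives 1 winning move.

1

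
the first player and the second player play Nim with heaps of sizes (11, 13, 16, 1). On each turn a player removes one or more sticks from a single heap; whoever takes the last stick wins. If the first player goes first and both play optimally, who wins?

Write each in binary and XOR column by column:
  01011  (11)
  01101  (13)
  10000  (16)
  00001  (1)
  -----
  10111  (23)
The nim-sum is 23 ≠ 0, so this is an N-position: the player to move can win; the first player has a winning move.

the first player wins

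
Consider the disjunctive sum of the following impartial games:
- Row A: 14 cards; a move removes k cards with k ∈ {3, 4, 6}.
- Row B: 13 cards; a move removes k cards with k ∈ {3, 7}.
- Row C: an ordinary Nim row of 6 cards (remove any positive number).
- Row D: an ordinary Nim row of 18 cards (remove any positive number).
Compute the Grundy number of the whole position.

Build the Grundy sequence for row A with g(k) = mex{g(k−s) : s ∈ {3, 4, 6}, s ≤ k}:
k:     0  1  2  3  4  5  6  7  8  9 10 11 12 13 14
g(k):  0  0  0  1  1  1  2  2  2  0  0  0  1  1  1
So g(14) = 1.
For row B, compute g(0), g(1), … with moves {3, 7}:
k:     0  1  2  3  4  5  6  7  8  9 10 11 12 13
g(k):  0  0  0  1  1  1  0  2  2  1  0  0  0  1
So g(13) = 1.
Row C is a plain Nim row of size 6, so its Grundy value is 6.
Row D is a plain Nim row of size 18, so its Grundy value is 18.
The value of a disjunctive sum is the nim-sum of the parts.
Combined value = 1 XOR 1 XOR 6 XOR 18 = 20.

20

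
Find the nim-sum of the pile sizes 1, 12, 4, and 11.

Compute the nim-sum pairwise:
1 XOR 12 = 13
13 XOR 4 = 9
9 XOR 11 = 2

2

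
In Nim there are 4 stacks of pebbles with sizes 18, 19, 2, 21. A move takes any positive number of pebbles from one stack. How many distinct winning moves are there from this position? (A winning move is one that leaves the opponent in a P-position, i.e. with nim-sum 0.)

Compute the nim-sum pairwise:
18 XOR 19 = 1
1 XOR 2 = 3
3 XOR 21 = 22
The overall nim-sum is X = 22. A stack of size p has a winning move iff p XOR X < p (reduce it to p XOR X).
  18: 18 XOR 22 = 4 < 18 — winning move (to 4).
  19: 19 XOR 22 = 5 < 19 — winning move (to 5).
  2: 2 XOR 22 = 20 ≥ 2 — no move.
  21: 21 XOR 22 = 3 < 21 — winning move (to 3).
That gives 3 winning moves.

3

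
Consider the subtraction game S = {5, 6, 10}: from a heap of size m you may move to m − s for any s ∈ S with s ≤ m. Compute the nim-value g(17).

0

Grundy values for subtraction set {5, 6, 10}:
k:     0  1  2  3  4  5  6  7  8  9 10 11 12 13 14 15 16 17
g(k):  0  0  0  0  0  1  1  1  1  1  2  2  2  2  2  0  0  0
So g(17) = 0.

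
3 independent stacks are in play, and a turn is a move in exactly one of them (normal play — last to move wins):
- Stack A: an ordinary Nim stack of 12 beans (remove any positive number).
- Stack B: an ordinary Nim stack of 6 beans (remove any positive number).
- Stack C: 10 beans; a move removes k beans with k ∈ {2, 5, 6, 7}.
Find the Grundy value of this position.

9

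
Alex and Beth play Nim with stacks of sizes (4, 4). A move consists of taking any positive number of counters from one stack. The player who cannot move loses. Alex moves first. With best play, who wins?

Nim-sum: 4 ^ 4 = 0.
The nim-sum is 0, so this is a P-position: the player to move is in a losing position under optimal play; Alex is about to move from it and so loses — Beth wins.

Beth wins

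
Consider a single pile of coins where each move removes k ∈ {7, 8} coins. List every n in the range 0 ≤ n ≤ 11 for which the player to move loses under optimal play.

0, 1, 2, 3, 4, 5, 6

Compute g(0), g(1), … for moves {7, 8}:
k:     0  1  2  3  4  5  6  7  8  9 10 11
g(k):  0  0  0  0  0  0  0  1  1  1  1  1
The P-positions (g = 0) in 0..11 are 0, 1, 2, 3, 4, 5, 6.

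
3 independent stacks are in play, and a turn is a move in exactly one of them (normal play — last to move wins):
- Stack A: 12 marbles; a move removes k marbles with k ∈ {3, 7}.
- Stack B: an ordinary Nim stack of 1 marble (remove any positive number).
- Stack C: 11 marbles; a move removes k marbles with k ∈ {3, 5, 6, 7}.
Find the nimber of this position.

For stack A, compute g(0), g(1), … with moves {3, 7}:
k:     0  1  2  3  4  5  6  7  8  9 10 11 12
g(k):  0  0  0  1  1  1  0  2  2  1  0  0  0
So g(12) = 0.
Stack B is a plain Nim stack of size 1, so its Grundy value is 1.
For stack C, compute g(0), g(1), … with moves {3, 5, 6, 7}:
k:     0  1  2  3  4  5  6  7  8  9 10 11
g(k):  0  0  0  1  1  1  2  2  2  3  0  0
So g(11) = 0.
By the Sprague-Grundy theorem, the Grundy value of a sum of independent games is the XOR of the component values.
Combined value = 0 ⊕ 1 ⊕ 0 = 1.

1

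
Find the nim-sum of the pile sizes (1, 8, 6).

Compute the nim-sum pairwise:
1 ⊕ 8 = 9
9 ⊕ 6 = 15

15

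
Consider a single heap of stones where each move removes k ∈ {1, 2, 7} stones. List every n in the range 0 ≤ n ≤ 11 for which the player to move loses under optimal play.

0, 3, 6, 9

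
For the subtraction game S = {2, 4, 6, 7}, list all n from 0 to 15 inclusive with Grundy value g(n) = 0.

0, 1, 9, 10

Grundy values for subtraction set {2, 4, 6, 7}:
k:     0  1  2  3  4  5  6  7  8  9 10 11 12 13 14 15
g(k):  0  0  1  1  2  2  3  3  4  0  0  1  1  2  2  3
The P-positions (g = 0) in 0..15 are 0, 1, 9, 10.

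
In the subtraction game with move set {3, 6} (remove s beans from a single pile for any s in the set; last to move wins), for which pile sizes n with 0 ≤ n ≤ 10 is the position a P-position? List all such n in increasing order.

0, 1, 2, 9, 10

Build the Grundy sequence with g(k) = mex{g(k−s) : s ∈ {3, 6}, s ≤ k}:
g(0) = mex{} = 0
g(1) = mex{} = 0
g(2) = mex{} = 0
g(3) = mex{0} = 1
g(4) = mex{0} = 1
g(5) = mex{0} = 1
g(6) = mex{0,1} = 2
g(7) = mex{0,1} = 2
g(8) = mex{0,1} = 2
g(9) = mex{1,2} = 0
g(10) = mex{1,2} = 0
The P-positions (g = 0) in 0..10 are 0, 1, 2, 9, 10.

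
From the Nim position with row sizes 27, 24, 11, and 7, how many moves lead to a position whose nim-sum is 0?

Nim-sum: 27 XOR 24 XOR 11 XOR 7 = 15.
The overall nim-sum is X = 15. A row of size p has a winning move iff p XOR X < p (reduce it to p XOR X).
  27: 27 XOR 15 = 20 < 27 — winning move (to 20).
  24: 24 XOR 15 = 23 < 24 — winning move (to 23).
  11: 11 XOR 15 = 4 < 11 — winning move (to 4).
  7: 7 XOR 15 = 8 ≥ 7 — no move.
That gives 3 winning moves.

3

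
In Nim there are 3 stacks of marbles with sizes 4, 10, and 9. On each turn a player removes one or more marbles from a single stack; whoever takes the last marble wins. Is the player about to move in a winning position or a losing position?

Nim-sum: 4 XOR 10 XOR 9 = 7.
The nim-sum is 7 ≠ 0, so this is an N-position: the player to move can win.

Winning position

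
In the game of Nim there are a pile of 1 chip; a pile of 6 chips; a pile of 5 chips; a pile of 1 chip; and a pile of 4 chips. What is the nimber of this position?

7

Nim-sum: 1 ^ 6 ^ 5 ^ 1 ^ 4 = 7.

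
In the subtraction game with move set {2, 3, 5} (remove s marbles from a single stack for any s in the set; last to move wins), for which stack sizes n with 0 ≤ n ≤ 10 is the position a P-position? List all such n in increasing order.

0, 1, 7, 8

Grundy values for subtraction set {2, 3, 5}:
k:     0  1  2  3  4  5  6  7  8  9 10
g(k):  0  0  1  1  2  2  3  0  0  1  1
The P-positions (g = 0) in 0..10 are 0, 1, 7, 8.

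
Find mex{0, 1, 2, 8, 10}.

3

The values 0, 1, 2 are all present; 3 is the first non-negative integer missing from the set.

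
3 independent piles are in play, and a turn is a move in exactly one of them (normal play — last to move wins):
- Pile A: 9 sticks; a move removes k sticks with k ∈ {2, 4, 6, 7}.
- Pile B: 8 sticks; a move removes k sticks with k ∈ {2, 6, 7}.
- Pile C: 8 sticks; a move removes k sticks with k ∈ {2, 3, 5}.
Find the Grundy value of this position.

For pile A, compute g(0), g(1), … with moves {2, 4, 6, 7}:
k:     0  1  2  3  4  5  6  7  8  9
g(k):  0  0  1  1  2  2  3  3  4  0
So g(9) = 0.
Build the Grundy sequence for pile B with g(k) = mex{g(k−s) : s ∈ {2, 6, 7}, s ≤ k}:
k:     0  1  2  3  4  5  6  7  8
g(k):  0  0  1  1  0  0  1  1  2
So g(8) = 2.
For pile C, compute g(0), g(1), … with moves {2, 3, 5}:
g(0) = mex{} = 0
g(1) = mex{} = 0
g(2) = mex{0} = 1
g(3) = mex{0} = 1
g(4) = mex{0,1} = 2
g(5) = mex{0,1} = 2
g(6) = mex{0,1,2} = 3
g(7) = mex{1,2} = 0
g(8) = mex{1,2,3} = 0
So g(8) = 0.
By the Sprague-Grundy theorem, the Grundy value of a sum of independent games is the XOR of the component values.
Combined value = 0 XOR 2 XOR 0 = 2.

2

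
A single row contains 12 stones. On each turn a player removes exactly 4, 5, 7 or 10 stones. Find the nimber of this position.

Build the Grundy sequence with g(k) = mex{g(k−s) : s ∈ {4, 5, 7, 10}, s ≤ k}:
k:     0  1  2  3  4  5  6  7  8  9 10 11 12
g(k):  0  0  0  0  1  1  1  1  2  2  2  2  3
So g(12) = 3.

3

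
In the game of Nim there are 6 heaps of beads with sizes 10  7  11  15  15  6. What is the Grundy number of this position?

Compute the nim-sum pairwise:
10 ^ 7 = 13
13 ^ 11 = 6
6 ^ 15 = 9
9 ^ 15 = 6
6 ^ 6 = 0

0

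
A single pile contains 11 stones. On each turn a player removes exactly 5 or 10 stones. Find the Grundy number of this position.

Build the Grundy sequence with g(k) = mex{g(k−s) : s ∈ {5, 10}, s ≤ k}:
g(0) = mex{} = 0
g(1) = mex{} = 0
g(2) = mex{} = 0
g(3) = mex{} = 0
g(4) = mex{} = 0
g(5) = mex{0} = 1
g(6) = mex{0} = 1
g(7) = mex{0} = 1
g(8) = mex{0} = 1
g(9) = mex{0} = 1
g(10) = mex{0,1} = 2
g(11) = mex{0,1} = 2
So g(11) = 2.

2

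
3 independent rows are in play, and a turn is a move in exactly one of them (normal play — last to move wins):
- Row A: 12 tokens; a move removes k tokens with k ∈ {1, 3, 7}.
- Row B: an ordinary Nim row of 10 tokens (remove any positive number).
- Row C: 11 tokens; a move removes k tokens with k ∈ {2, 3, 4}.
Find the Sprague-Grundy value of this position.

Build the Grundy sequence for row A with g(k) = mex{g(k−s) : s ∈ {1, 3, 7}, s ≤ k}:
g(0) = mex{} = 0
g(1) = mex{0} = 1
g(2) = mex{1} = 0
g(3) = mex{0} = 1
g(4) = mex{1} = 0
g(5) = mex{0} = 1
g(6) = mex{1} = 0
g(7) = mex{0} = 1
g(8) = mex{1} = 0
g(9) = mex{0} = 1
g(10) = mex{1} = 0
g(11) = mex{0} = 1
g(12) = mex{1} = 0
So g(12) = 0.
Row B is a plain Nim row of size 10, so its Grundy value is 10.
Build the Grundy sequence for row C with g(k) = mex{g(k−s) : s ∈ {2, 3, 4}, s ≤ k}:
g(0) = mex{} = 0
g(1) = mex{} = 0
g(2) = mex{0} = 1
g(3) = mex{0} = 1
g(4) = mex{0,1} = 2
g(5) = mex{0,1} = 2
g(6) = mex{1,2} = 0
g(7) = mex{1,2} = 0
g(8) = mex{0,2} = 1
g(9) = mex{0,2} = 1
g(10) = mex{0,1} = 2
g(11) = mex{0,1} = 2
So g(11) = 2.
The value of a disjunctive sum is the nim-sum of the parts.
Combined value = 0 XOR 10 XOR 2 = 8.

8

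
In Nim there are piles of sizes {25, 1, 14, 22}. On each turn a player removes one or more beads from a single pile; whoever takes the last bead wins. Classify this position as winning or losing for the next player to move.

Losing position

Write each in binary and XOR column by column:
  11001  (25)
  00001  (1)
  01110  (14)
  10110  (22)
  -----
  00000  (0)
The nim-sum is 0, so this is a P-position: the player to move is in a losing position under optimal play.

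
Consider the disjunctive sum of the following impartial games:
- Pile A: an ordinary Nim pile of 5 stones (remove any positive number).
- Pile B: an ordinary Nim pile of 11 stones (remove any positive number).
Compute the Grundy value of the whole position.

Pile A is a plain Nim pile of size 5, so its Grundy value is 5.
Pile B is a plain Nim pile of size 11, so its Grundy value is 11.
The value of a disjunctive sum is the nim-sum of the parts.
Combined value = 5 XOR 11 = 14.

14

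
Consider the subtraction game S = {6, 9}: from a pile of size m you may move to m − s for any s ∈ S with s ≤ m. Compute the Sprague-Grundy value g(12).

2

Grundy values for subtraction set {6, 9}:
k:     0  1  2  3  4  5  6  7  8  9 10 11 12
g(k):  0  0  0  0  0  0  1  1  1  1  1  1  2
So g(12) = 2.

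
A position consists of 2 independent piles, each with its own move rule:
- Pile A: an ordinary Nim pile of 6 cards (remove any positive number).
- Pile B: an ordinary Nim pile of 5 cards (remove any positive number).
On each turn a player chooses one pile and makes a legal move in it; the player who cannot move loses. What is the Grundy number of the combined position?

Pile A is a plain Nim pile of size 6, so its Grundy value is 6.
Pile B is a plain Nim pile of size 5, so its Grundy value is 5.
The value of a disjunctive sum is the nim-sum of the parts.
Combined value = 6 XOR 5 = 3.

3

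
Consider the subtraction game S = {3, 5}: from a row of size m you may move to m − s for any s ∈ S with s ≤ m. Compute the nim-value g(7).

2

Grundy values for subtraction set {3, 5}:
k:     0  1  2  3  4  5  6  7
g(k):  0  0  0  1  1  1  2  2
So g(7) = 2.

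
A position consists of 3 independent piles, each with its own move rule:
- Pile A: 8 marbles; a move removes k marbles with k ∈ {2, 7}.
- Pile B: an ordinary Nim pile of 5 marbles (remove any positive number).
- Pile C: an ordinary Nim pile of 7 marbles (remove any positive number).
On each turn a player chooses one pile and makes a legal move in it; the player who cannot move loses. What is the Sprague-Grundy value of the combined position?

0

Grundy values for pile A (subtraction set {2, 7}):
g(0) = mex{} = 0
g(1) = mex{} = 0
g(2) = mex{0} = 1
g(3) = mex{0} = 1
g(4) = mex{1} = 0
g(5) = mex{1} = 0
g(6) = mex{0} = 1
g(7) = mex{0} = 1
g(8) = mex{0,1} = 2
So g(8) = 2.
Pile B is a plain Nim pile of size 5, so its Grundy value is 5.
Pile C is a plain Nim pile of size 7, so its Grundy value is 7.
By the Sprague-Grundy theorem, the Grundy value of a sum of independent games is the XOR of the component values.
Combined value = 2 ⊕ 5 ⊕ 7 = 0.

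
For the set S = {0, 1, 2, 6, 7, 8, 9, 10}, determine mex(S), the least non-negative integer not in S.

3

The values 0, 1, 2 are all present; 3 is the first non-negative integer missing from the set.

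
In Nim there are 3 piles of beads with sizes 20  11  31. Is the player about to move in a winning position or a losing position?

Losing position

Nim-sum: 20 ^ 11 ^ 31 = 0.
The nim-sum is 0, so this is a P-position: the player to move is in a losing position under optimal play.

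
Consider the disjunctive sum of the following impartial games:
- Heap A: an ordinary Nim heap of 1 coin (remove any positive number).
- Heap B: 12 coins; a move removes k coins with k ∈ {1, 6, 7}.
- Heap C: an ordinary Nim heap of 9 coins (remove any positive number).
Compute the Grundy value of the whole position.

8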